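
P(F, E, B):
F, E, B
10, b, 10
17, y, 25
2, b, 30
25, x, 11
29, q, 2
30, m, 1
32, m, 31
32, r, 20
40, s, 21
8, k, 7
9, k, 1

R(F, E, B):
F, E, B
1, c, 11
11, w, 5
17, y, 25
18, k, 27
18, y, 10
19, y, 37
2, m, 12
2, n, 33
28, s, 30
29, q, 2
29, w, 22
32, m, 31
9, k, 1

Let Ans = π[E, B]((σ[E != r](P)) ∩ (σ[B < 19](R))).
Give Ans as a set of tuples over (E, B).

{(k, 1), (q, 2)}

Apply σ_{E != r}; surviving tuples: {(10, b, 10), (17, y, 25), (2, b, 30), (25, x, 11), (29, q, 2), (30, m, 1), (32, m, 31), (40, s, 21), (8, k, 7), (9, k, 1)}
Apply σ_{B < 19}; surviving tuples: {(1, c, 11), (11, w, 5), (18, y, 10), (2, m, 12), (29, q, 2), (9, k, 1)}
Intersection: {(10, b, 10), (17, y, 25), (2, b, 30), (25, x, 11), (29, q, 2), (30, m, 1), (32, m, 31), (40, s, 21), (8, k, 7), (9, k, 1)} with {(1, c, 11), (11, w, 5), (18, y, 10), (2, m, 12), (29, q, 2), (9, k, 1)} → {(29, q, 2), (9, k, 1)}
π[E, B]: project onto (E, B) → {(k, 1), (q, 2)}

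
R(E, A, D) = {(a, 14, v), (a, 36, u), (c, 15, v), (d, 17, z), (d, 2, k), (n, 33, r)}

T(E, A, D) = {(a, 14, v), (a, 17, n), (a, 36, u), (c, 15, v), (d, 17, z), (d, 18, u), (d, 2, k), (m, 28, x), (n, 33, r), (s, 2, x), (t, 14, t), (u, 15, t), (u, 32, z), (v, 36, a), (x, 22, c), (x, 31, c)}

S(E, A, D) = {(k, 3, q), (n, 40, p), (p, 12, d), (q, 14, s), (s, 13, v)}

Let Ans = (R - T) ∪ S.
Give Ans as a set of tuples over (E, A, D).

{(k, 3, q), (n, 40, p), (p, 12, d), (q, 14, s), (s, 13, v)}

Set difference of the two operands is {}.
Set union of the two operands is {(k, 3, q), (n, 40, p), (p, 12, d), (q, 14, s), (s, 13, v)}.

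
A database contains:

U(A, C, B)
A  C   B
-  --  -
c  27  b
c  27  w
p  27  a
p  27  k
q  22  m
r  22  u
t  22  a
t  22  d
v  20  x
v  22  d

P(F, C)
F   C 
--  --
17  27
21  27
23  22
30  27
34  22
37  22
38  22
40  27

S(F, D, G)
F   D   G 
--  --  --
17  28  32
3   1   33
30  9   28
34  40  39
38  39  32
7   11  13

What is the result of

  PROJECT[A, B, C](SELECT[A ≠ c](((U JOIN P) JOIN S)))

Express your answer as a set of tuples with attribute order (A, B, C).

{(p, a, 27), (p, k, 27), (q, m, 22), (r, u, 22), (t, a, 22), (t, d, 22), (v, d, 22)}

Joining U and P on C yields {(c, 27, b, 17), (c, 27, b, 21), (c, 27, b, 30), (c, 27, b, 40), (c, 27, w, 17), (c, 27, w, 21), (c, 27, w, 30), (c, 27, w, 40), (p, 27, a, 17), (p, 27, a, 21), (p, 27, a, 30), (p, 27, a, 40), (p, 27, k, 17), (p, 27, k, 21), (p, 27, k, 30), (p, 27, k, 40), (q, 22, m, 23), (q, 22, m, 34), (q, 22, m, 37), (q, 22, m, 38), (r, 22, u, 23), (r, 22, u, 34), (r, 22, u, 37), (r, 22, u, 38), (t, 22, a, 23), (t, 22, a, 34), (t, 22, a, 37), (t, 22, a, 38), (t, 22, d, 23), (t, 22, d, 34), (t, 22, d, 37), (t, 22, d, 38), (v, 22, d, 23), (v, 22, d, 34), (v, 22, d, 37), (v, 22, d, 38)}.
Joining (U JOIN P) and S on F yields {(c, 27, b, 17, 28, 32), (c, 27, b, 30, 9, 28), (c, 27, w, 17, 28, 32), (c, 27, w, 30, 9, 28), (p, 27, a, 17, 28, 32), (p, 27, a, 30, 9, 28), (p, 27, k, 17, 28, 32), (p, 27, k, 30, 9, 28), (q, 22, m, 34, 40, 39), (q, 22, m, 38, 39, 32), (r, 22, u, 34, 40, 39), (r, 22, u, 38, 39, 32), (t, 22, a, 34, 40, 39), (t, 22, a, 38, 39, 32), (t, 22, d, 34, 40, 39), (t, 22, d, 38, 39, 32), (v, 22, d, 34, 40, 39), (v, 22, d, 38, 39, 32)}.
Filtering on A ≠ c leaves {(p, 27, a, 17, 28, 32), (p, 27, a, 30, 9, 28), (p, 27, k, 17, 28, 32), (p, 27, k, 30, 9, 28), (q, 22, m, 34, 40, 39), (q, 22, m, 38, 39, 32), (r, 22, u, 34, 40, 39), (r, 22, u, 38, 39, 32), (t, 22, a, 34, 40, 39), (t, 22, a, 38, 39, 32), (t, 22, d, 34, 40, 39), (t, 22, d, 38, 39, 32), (v, 22, d, 34, 40, 39), (v, 22, d, 38, 39, 32)}.
π_{A, B, C} gives {(p, a, 27), (p, k, 27), (q, m, 22), (r, u, 22), (t, a, 22), (t, d, 22), (v, d, 22)} (7 duplicate(s) eliminated).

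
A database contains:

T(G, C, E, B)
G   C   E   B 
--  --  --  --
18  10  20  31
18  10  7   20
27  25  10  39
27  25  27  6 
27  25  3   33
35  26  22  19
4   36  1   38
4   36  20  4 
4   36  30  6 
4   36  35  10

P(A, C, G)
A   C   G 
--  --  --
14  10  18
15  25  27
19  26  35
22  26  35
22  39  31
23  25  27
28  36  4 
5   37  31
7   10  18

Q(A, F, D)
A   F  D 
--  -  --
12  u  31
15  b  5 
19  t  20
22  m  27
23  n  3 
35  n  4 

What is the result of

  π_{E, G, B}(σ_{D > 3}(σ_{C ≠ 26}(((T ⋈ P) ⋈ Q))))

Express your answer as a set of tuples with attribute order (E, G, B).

{(10, 27, 39), (27, 27, 6), (3, 27, 33)}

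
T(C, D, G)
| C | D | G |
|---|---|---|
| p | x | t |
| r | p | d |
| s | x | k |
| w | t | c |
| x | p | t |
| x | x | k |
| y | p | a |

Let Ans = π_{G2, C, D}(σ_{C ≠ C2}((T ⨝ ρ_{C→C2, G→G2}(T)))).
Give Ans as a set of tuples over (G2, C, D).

ρ[C→C2, G→G2]: schema becomes (C2, D, G2); tuples unchanged.
Joining T and ρ_{C→C2, G→G2}(T) on D yields {(p, x, t, p, t), (p, x, t, s, k), (p, x, t, x, k), (r, p, d, r, d), (r, p, d, x, t), (r, p, d, y, a), (s, x, k, p, t), (s, x, k, s, k), (s, x, k, x, k), (w, t, c, w, c), (x, p, t, r, d), (x, p, t, x, t), (x, p, t, y, a), (x, x, k, p, t), (x, x, k, s, k), (x, x, k, x, k), (y, p, a, r, d), (y, p, a, x, t), (y, p, a, y, a)}.
σ[C ≠ C2]: keep tuples satisfying C ≠ C2 → {(p, x, t, s, k), (p, x, t, x, k), (r, p, d, x, t), (r, p, d, y, a), (s, x, k, p, t), (s, x, k, x, k), (x, p, t, r, d), (x, p, t, y, a), (x, x, k, p, t), (x, x, k, s, k), (y, p, a, r, d), (y, p, a, x, t)}
Keep only column(s) G2, C, D (1 duplicate(s) eliminated): {(a, r, p), (a, x, p), (d, x, p), (d, y, p), (k, p, x), (k, s, x), (k, x, x), (t, r, p), (t, s, x), (t, x, x), (t, y, p)}

{(a, r, p), (a, x, p), (d, x, p), (d, y, p), (k, p, x), (k, s, x), (k, x, x), (t, r, p), (t, s, x), (t, x, x), (t, y, p)}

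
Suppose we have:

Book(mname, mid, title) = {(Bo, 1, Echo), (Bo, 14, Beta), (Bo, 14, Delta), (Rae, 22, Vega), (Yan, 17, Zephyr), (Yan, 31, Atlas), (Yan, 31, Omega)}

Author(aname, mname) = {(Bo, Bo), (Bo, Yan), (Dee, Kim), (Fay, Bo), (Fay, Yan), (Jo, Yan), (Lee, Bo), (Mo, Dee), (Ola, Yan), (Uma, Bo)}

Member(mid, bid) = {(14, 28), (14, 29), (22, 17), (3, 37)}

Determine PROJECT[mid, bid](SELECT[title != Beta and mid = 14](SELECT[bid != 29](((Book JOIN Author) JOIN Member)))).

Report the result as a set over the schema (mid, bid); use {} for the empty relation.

{(14, 28)}

Natural join on mname: {(Bo, 1, Echo, Bo), (Bo, 1, Echo, Fay), (Bo, 1, Echo, Lee), (Bo, 1, Echo, Uma), (Bo, 14, Beta, Bo), (Bo, 14, Beta, Fay), (Bo, 14, Beta, Lee), (Bo, 14, Beta, Uma), (Bo, 14, Delta, Bo), (Bo, 14, Delta, Fay), (Bo, 14, Delta, Lee), (Bo, 14, Delta, Uma), (Yan, 17, Zephyr, Bo), (Yan, 17, Zephyr, Fay), (Yan, 17, Zephyr, Jo), (Yan, 17, Zephyr, Ola), (Yan, 31, Atlas, Bo), (Yan, 31, Atlas, Fay), (Yan, 31, Atlas, Jo), (Yan, 31, Atlas, Ola), (Yan, 31, Omega, Bo), (Yan, 31, Omega, Fay), (Yan, 31, Omega, Jo), (Yan, 31, Omega, Ola)}
Natural join on mid: {(Bo, 14, Beta, Bo, 28), (Bo, 14, Beta, Bo, 29), (Bo, 14, Beta, Fay, 28), (Bo, 14, Beta, Fay, 29), (Bo, 14, Beta, Lee, 28), (Bo, 14, Beta, Lee, 29), (Bo, 14, Beta, Uma, 28), (Bo, 14, Beta, Uma, 29), (Bo, 14, Delta, Bo, 28), (Bo, 14, Delta, Bo, 29), (Bo, 14, Delta, Fay, 28), (Bo, 14, Delta, Fay, 29), (Bo, 14, Delta, Lee, 28), (Bo, 14, Delta, Lee, 29), (Bo, 14, Delta, Uma, 28), (Bo, 14, Delta, Uma, 29)}
Selection bid != 29: {(Bo, 14, Beta, Bo, 28), (Bo, 14, Beta, Fay, 28), (Bo, 14, Beta, Lee, 28), (Bo, 14, Beta, Uma, 28), (Bo, 14, Delta, Bo, 28), (Bo, 14, Delta, Fay, 28), (Bo, 14, Delta, Lee, 28), (Bo, 14, Delta, Uma, 28)}
Selection title != Beta and mid = 14: {(Bo, 14, Delta, Bo, 28), (Bo, 14, Delta, Fay, 28), (Bo, 14, Delta, Lee, 28), (Bo, 14, Delta, Uma, 28)}
Projecting to mid, bid (3 duplicate(s) eliminated): {(14, 28)}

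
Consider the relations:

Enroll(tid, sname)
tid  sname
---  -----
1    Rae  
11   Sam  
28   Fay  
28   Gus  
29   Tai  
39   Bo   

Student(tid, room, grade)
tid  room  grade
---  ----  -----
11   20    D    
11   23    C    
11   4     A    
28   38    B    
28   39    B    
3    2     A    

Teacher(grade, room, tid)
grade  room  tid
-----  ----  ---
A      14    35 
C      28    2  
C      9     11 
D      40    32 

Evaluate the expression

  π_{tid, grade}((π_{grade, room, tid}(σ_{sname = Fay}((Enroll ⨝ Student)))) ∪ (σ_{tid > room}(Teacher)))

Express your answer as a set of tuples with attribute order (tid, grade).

Enroll ⋈ Student (natural join on tid): {(11, Sam, 20, D), (11, Sam, 23, C), (11, Sam, 4, A), (28, Fay, 38, B), (28, Fay, 39, B), (28, Gus, 38, B), (28, Gus, 39, B)}
Filtering on sname = Fay leaves {(28, Fay, 38, B), (28, Fay, 39, B)}.
Keep only column(s) grade, room, tid: {(B, 38, 28), (B, 39, 28)}
Filtering on tid > room leaves {(A, 14, 35), (C, 9, 11)}.
Set union of the two operands is {(A, 14, 35), (B, 38, 28), (B, 39, 28), (C, 9, 11)}.
Keep only column(s) tid, grade (1 duplicate(s) eliminated): {(11, C), (28, B), (35, A)}

{(11, C), (28, B), (35, A)}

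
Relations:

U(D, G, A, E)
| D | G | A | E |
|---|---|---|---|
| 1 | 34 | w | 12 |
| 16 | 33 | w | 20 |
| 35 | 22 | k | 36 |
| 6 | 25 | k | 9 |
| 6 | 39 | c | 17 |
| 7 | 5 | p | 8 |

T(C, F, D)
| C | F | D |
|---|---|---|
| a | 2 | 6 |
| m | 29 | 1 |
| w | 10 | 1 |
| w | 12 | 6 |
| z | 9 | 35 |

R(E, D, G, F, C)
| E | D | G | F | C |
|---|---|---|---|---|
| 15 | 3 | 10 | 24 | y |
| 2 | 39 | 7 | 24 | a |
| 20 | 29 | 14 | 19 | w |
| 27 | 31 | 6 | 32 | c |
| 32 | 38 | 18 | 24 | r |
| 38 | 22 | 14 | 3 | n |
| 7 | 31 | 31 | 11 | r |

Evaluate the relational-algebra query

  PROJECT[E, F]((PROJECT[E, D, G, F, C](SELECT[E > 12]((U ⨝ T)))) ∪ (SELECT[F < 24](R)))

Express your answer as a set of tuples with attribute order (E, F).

{(17, 12), (17, 2), (20, 19), (36, 9), (38, 3), (7, 11)}

Joining U and T on D yields {(1, 34, w, 12, m, 29), (1, 34, w, 12, w, 10), (35, 22, k, 36, z, 9), (6, 25, k, 9, a, 2), (6, 25, k, 9, w, 12), (6, 39, c, 17, a, 2), (6, 39, c, 17, w, 12)}.
Selection E > 12: {(35, 22, k, 36, z, 9), (6, 39, c, 17, a, 2), (6, 39, c, 17, w, 12)}
Projecting to E, D, G, F, C: {(17, 6, 39, 12, w), (17, 6, 39, 2, a), (36, 35, 22, 9, z)}
Selection F < 24: {(20, 29, 14, 19, w), (38, 22, 14, 3, n), (7, 31, 31, 11, r)}
Union: {(17, 6, 39, 12, w), (17, 6, 39, 2, a), (36, 35, 22, 9, z)} with {(20, 29, 14, 19, w), (38, 22, 14, 3, n), (7, 31, 31, 11, r)} → {(17, 6, 39, 12, w), (17, 6, 39, 2, a), (20, 29, 14, 19, w), (36, 35, 22, 9, z), (38, 22, 14, 3, n), (7, 31, 31, 11, r)}
Projecting to E, F: {(17, 12), (17, 2), (20, 19), (36, 9), (38, 3), (7, 11)}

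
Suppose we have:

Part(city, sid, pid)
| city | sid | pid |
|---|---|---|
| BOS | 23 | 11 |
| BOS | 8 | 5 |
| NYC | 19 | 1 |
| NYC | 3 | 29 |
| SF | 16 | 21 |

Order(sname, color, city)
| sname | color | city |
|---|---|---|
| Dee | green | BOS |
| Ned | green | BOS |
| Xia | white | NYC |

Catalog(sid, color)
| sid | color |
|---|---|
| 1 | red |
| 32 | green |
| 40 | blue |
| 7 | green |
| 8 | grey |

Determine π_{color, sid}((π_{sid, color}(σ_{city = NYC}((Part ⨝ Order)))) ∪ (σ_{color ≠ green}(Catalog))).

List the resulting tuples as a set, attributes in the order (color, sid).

{(blue, 40), (grey, 8), (red, 1), (white, 19), (white, 3)}

Natural join on city: {(BOS, 23, 11, Dee, green), (BOS, 23, 11, Ned, green), (BOS, 8, 5, Dee, green), (BOS, 8, 5, Ned, green), (NYC, 19, 1, Xia, white), (NYC, 3, 29, Xia, white)}
Filtering on city = NYC leaves {(NYC, 19, 1, Xia, white), (NYC, 3, 29, Xia, white)}.
π[sid, color]: project onto (sid, color) → {(19, white), (3, white)}
Filtering on color ≠ green leaves {(1, red), (40, blue), (8, grey)}.
Set union of the two operands is {(1, red), (19, white), (3, white), (40, blue), (8, grey)}.
π[color, sid]: project onto (color, sid) → {(blue, 40), (grey, 8), (red, 1), (white, 19), (white, 3)}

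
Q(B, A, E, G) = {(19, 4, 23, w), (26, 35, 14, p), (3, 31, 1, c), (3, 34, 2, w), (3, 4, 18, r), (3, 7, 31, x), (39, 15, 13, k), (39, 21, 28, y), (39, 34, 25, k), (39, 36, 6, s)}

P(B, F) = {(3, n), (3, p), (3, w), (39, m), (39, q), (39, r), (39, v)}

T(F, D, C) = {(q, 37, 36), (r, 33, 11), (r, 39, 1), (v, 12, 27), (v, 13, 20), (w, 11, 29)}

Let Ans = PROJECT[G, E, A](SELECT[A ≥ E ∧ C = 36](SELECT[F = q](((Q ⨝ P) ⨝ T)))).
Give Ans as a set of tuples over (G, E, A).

{(k, 13, 15), (k, 25, 34), (s, 6, 36)}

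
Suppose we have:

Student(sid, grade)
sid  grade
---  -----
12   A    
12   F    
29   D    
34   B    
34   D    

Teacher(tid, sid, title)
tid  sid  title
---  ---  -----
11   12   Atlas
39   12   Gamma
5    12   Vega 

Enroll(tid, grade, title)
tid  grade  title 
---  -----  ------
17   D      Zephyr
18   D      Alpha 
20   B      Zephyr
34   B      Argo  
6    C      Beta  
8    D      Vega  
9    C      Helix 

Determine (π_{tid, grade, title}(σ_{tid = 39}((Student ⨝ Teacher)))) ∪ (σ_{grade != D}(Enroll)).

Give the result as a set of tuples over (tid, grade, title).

{(20, B, Zephyr), (34, B, Argo), (39, A, Gamma), (39, F, Gamma), (6, C, Beta), (9, C, Helix)}

Student ⋈ Teacher (natural join on sid): {(12, A, 11, Atlas), (12, A, 39, Gamma), (12, A, 5, Vega), (12, F, 11, Atlas), (12, F, 39, Gamma), (12, F, 5, Vega)}
Selection tid = 39: {(12, A, 39, Gamma), (12, F, 39, Gamma)}
Projecting to tid, grade, title: {(39, A, Gamma), (39, F, Gamma)}
Selection grade != D: {(20, B, Zephyr), (34, B, Argo), (6, C, Beta), (9, C, Helix)}
Set union of the two operands is {(20, B, Zephyr), (34, B, Argo), (39, A, Gamma), (39, F, Gamma), (6, C, Beta), (9, C, Helix)}.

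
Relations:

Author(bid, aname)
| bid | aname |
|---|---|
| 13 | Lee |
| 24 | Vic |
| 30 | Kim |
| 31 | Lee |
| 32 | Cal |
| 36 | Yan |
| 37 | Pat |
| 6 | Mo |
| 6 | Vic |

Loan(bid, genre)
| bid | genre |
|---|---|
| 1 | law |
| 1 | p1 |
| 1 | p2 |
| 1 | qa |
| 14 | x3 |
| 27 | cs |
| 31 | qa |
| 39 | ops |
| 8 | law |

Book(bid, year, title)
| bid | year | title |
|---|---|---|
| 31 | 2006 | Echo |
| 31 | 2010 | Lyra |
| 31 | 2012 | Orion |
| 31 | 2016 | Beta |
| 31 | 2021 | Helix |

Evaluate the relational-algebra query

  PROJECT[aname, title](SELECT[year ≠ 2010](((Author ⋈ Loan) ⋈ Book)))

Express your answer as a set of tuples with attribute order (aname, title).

{(Lee, Beta), (Lee, Echo), (Lee, Helix), (Lee, Orion)}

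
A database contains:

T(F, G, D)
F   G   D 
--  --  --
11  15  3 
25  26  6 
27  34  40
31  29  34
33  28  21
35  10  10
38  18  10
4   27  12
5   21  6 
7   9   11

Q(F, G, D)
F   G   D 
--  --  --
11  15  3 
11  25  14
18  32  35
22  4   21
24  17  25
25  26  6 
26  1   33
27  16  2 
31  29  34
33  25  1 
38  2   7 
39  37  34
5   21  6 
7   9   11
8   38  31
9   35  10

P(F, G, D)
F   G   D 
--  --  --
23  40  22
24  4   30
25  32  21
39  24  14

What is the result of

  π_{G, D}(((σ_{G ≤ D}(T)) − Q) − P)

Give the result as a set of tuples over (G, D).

Apply σ_{G ≤ D}; surviving tuples: {(27, 34, 40), (31, 29, 34), (35, 10, 10), (7, 9, 11)}
Taking the difference: {(27, 34, 40), (35, 10, 10)}
Taking the difference: {(27, 34, 40), (35, 10, 10)}
Projecting to G, D: {(10, 10), (34, 40)}

{(10, 10), (34, 40)}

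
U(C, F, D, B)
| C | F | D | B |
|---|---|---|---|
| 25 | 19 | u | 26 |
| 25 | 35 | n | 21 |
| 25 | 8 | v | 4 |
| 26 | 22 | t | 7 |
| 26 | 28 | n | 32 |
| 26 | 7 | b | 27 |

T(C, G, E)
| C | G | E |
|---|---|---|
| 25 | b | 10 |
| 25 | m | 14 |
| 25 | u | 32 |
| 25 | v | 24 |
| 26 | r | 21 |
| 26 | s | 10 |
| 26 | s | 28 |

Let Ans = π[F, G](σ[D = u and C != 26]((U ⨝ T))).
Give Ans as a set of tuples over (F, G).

{(19, b), (19, m), (19, u), (19, v)}

Natural join on C: {(25, 19, u, 26, b, 10), (25, 19, u, 26, m, 14), (25, 19, u, 26, u, 32), (25, 19, u, 26, v, 24), (25, 35, n, 21, b, 10), (25, 35, n, 21, m, 14), (25, 35, n, 21, u, 32), (25, 35, n, 21, v, 24), (25, 8, v, 4, b, 10), (25, 8, v, 4, m, 14), (25, 8, v, 4, u, 32), (25, 8, v, 4, v, 24), (26, 22, t, 7, r, 21), (26, 22, t, 7, s, 10), (26, 22, t, 7, s, 28), (26, 28, n, 32, r, 21), (26, 28, n, 32, s, 10), (26, 28, n, 32, s, 28), (26, 7, b, 27, r, 21), (26, 7, b, 27, s, 10), (26, 7, b, 27, s, 28)}
σ[D = u and C != 26]: keep tuples satisfying D = u and C != 26 → {(25, 19, u, 26, b, 10), (25, 19, u, 26, m, 14), (25, 19, u, 26, u, 32), (25, 19, u, 26, v, 24)}
π[F, G]: project onto (F, G) → {(19, b), (19, m), (19, u), (19, v)}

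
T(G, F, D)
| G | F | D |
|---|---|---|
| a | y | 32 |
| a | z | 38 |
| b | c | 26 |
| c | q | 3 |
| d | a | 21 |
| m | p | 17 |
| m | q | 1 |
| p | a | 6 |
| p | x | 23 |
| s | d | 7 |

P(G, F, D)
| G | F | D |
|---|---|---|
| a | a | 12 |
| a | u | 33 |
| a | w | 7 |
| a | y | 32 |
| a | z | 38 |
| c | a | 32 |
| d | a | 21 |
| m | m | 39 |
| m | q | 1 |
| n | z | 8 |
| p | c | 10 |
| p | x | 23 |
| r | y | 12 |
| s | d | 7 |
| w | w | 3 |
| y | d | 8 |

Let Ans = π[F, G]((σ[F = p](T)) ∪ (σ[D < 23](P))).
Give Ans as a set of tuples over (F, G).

{(a, a), (a, d), (c, p), (d, s), (d, y), (p, m), (q, m), (w, a), (w, w), (y, r), (z, n)}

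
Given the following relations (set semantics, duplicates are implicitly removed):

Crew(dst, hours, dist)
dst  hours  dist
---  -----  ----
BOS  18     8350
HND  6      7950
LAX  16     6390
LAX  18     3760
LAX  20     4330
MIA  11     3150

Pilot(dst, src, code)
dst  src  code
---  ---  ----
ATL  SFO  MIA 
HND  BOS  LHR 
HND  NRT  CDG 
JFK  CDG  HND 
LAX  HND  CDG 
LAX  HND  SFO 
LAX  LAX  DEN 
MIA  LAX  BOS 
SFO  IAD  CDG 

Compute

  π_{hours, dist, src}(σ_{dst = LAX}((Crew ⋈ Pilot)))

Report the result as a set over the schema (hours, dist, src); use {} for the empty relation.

{(16, 6390, HND), (16, 6390, LAX), (18, 3760, HND), (18, 3760, LAX), (20, 4330, HND), (20, 4330, LAX)}

Crew ⋈ Pilot (natural join on dst): {(HND, 6, 7950, BOS, LHR), (HND, 6, 7950, NRT, CDG), (LAX, 16, 6390, HND, CDG), (LAX, 16, 6390, HND, SFO), (LAX, 16, 6390, LAX, DEN), (LAX, 18, 3760, HND, CDG), (LAX, 18, 3760, HND, SFO), (LAX, 18, 3760, LAX, DEN), (LAX, 20, 4330, HND, CDG), (LAX, 20, 4330, HND, SFO), (LAX, 20, 4330, LAX, DEN), (MIA, 11, 3150, LAX, BOS)}
Apply σ_{dst = LAX}; surviving tuples: {(LAX, 16, 6390, HND, CDG), (LAX, 16, 6390, HND, SFO), (LAX, 16, 6390, LAX, DEN), (LAX, 18, 3760, HND, CDG), (LAX, 18, 3760, HND, SFO), (LAX, 18, 3760, LAX, DEN), (LAX, 20, 4330, HND, CDG), (LAX, 20, 4330, HND, SFO), (LAX, 20, 4330, LAX, DEN)}
Keep only column(s) hours, dist, src (3 duplicate(s) eliminated): {(16, 6390, HND), (16, 6390, LAX), (18, 3760, HND), (18, 3760, LAX), (20, 4330, HND), (20, 4330, LAX)}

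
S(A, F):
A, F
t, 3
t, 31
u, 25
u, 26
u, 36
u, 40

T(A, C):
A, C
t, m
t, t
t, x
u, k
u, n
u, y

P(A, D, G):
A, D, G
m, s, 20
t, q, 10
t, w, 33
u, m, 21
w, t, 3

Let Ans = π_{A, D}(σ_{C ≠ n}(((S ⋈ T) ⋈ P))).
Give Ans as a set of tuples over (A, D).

{(t, q), (t, w), (u, m)}

Natural join on A: {(t, 3, m), (t, 3, t), (t, 3, x), (t, 31, m), (t, 31, t), (t, 31, x), (u, 25, k), (u, 25, n), (u, 25, y), (u, 26, k), (u, 26, n), (u, 26, y), (u, 36, k), (u, 36, n), (u, 36, y), (u, 40, k), (u, 40, n), (u, 40, y)}
Natural join on A: {(t, 3, m, q, 10), (t, 3, m, w, 33), (t, 3, t, q, 10), (t, 3, t, w, 33), (t, 3, x, q, 10), (t, 3, x, w, 33), (t, 31, m, q, 10), (t, 31, m, w, 33), (t, 31, t, q, 10), (t, 31, t, w, 33), (t, 31, x, q, 10), (t, 31, x, w, 33), (u, 25, k, m, 21), (u, 25, n, m, 21), (u, 25, y, m, 21), (u, 26, k, m, 21), (u, 26, n, m, 21), (u, 26, y, m, 21), (u, 36, k, m, 21), (u, 36, n, m, 21), (u, 36, y, m, 21), (u, 40, k, m, 21), (u, 40, n, m, 21), (u, 40, y, m, 21)}
Filtering on C ≠ n leaves {(t, 3, m, q, 10), (t, 3, m, w, 33), (t, 3, t, q, 10), (t, 3, t, w, 33), (t, 3, x, q, 10), (t, 3, x, w, 33), (t, 31, m, q, 10), (t, 31, m, w, 33), (t, 31, t, q, 10), (t, 31, t, w, 33), (t, 31, x, q, 10), (t, 31, x, w, 33), (u, 25, k, m, 21), (u, 25, y, m, 21), (u, 26, k, m, 21), (u, 26, y, m, 21), (u, 36, k, m, 21), (u, 36, y, m, 21), (u, 40, k, m, 21), (u, 40, y, m, 21)}.
π_{A, D} gives {(t, q), (t, w), (u, m)} (17 duplicate(s) eliminated).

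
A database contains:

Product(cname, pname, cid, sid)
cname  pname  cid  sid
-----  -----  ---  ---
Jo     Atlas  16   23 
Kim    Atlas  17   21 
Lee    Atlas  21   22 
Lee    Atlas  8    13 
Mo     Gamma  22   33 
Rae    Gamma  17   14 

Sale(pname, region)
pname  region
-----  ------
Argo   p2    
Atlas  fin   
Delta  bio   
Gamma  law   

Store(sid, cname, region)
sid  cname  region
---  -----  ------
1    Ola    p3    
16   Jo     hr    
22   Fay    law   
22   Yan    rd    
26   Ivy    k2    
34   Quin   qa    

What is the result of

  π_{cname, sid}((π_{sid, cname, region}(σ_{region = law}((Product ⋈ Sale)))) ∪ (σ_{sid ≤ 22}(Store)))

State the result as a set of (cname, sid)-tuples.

{(Fay, 22), (Jo, 16), (Mo, 33), (Ola, 1), (Rae, 14), (Yan, 22)}

Joining Product and Sale on pname yields {(Jo, Atlas, 16, 23, fin), (Kim, Atlas, 17, 21, fin), (Lee, Atlas, 21, 22, fin), (Lee, Atlas, 8, 13, fin), (Mo, Gamma, 22, 33, law), (Rae, Gamma, 17, 14, law)}.
Selection region = law: {(Mo, Gamma, 22, 33, law), (Rae, Gamma, 17, 14, law)}
Keep only column(s) sid, cname, region: {(14, Rae, law), (33, Mo, law)}
Selection sid ≤ 22: {(1, Ola, p3), (16, Jo, hr), (22, Fay, law), (22, Yan, rd)}
Set union of the two operands is {(1, Ola, p3), (14, Rae, law), (16, Jo, hr), (22, Fay, law), (22, Yan, rd), (33, Mo, law)}.
Keep only column(s) cname, sid: {(Fay, 22), (Jo, 16), (Mo, 33), (Ola, 1), (Rae, 14), (Yan, 22)}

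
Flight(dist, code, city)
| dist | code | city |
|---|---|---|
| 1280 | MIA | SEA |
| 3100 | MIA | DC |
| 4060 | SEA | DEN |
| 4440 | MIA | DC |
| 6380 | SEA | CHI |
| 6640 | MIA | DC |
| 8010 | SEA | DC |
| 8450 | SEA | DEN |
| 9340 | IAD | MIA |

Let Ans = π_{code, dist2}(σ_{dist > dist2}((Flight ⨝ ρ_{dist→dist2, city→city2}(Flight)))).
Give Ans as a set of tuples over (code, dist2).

{(MIA, 1280), (MIA, 3100), (MIA, 4440), (SEA, 4060), (SEA, 6380), (SEA, 8010)}

ρ[dist→dist2, city→city2]: schema becomes (dist2, code, city2); tuples unchanged.
Joining Flight and ρ_{dist→dist2, city→city2}(Flight) on code yields {(1280, MIA, SEA, 1280, SEA), (1280, MIA, SEA, 3100, DC), (1280, MIA, SEA, 4440, DC), (1280, MIA, SEA, 6640, DC), (3100, MIA, DC, 1280, SEA), (3100, MIA, DC, 3100, DC), (3100, MIA, DC, 4440, DC), (3100, MIA, DC, 6640, DC), (4060, SEA, DEN, 4060, DEN), (4060, SEA, DEN, 6380, CHI), (4060, SEA, DEN, 8010, DC), (4060, SEA, DEN, 8450, DEN), (4440, MIA, DC, 1280, SEA), (4440, MIA, DC, 3100, DC), (4440, MIA, DC, 4440, DC), (4440, MIA, DC, 6640, DC), (6380, SEA, CHI, 4060, DEN), (6380, SEA, CHI, 6380, CHI), (6380, SEA, CHI, 8010, DC), (6380, SEA, CHI, 8450, DEN), (6640, MIA, DC, 1280, SEA), (6640, MIA, DC, 3100, DC), (6640, MIA, DC, 4440, DC), (6640, MIA, DC, 6640, DC), (8010, SEA, DC, 4060, DEN), (8010, SEA, DC, 6380, CHI), (8010, SEA, DC, 8010, DC), (8010, SEA, DC, 8450, DEN), (8450, SEA, DEN, 4060, DEN), (8450, SEA, DEN, 6380, CHI), (8450, SEA, DEN, 8010, DC), (8450, SEA, DEN, 8450, DEN), (9340, IAD, MIA, 9340, MIA)}.
σ[dist > dist2]: keep tuples satisfying dist > dist2 → {(3100, MIA, DC, 1280, SEA), (4440, MIA, DC, 1280, SEA), (4440, MIA, DC, 3100, DC), (6380, SEA, CHI, 4060, DEN), (6640, MIA, DC, 1280, SEA), (6640, MIA, DC, 3100, DC), (6640, MIA, DC, 4440, DC), (8010, SEA, DC, 4060, DEN), (8010, SEA, DC, 6380, CHI), (8450, SEA, DEN, 4060, DEN), (8450, SEA, DEN, 6380, CHI), (8450, SEA, DEN, 8010, DC)}
Keep only column(s) code, dist2 (6 duplicate(s) eliminated): {(MIA, 1280), (MIA, 3100), (MIA, 4440), (SEA, 4060), (SEA, 6380), (SEA, 8010)}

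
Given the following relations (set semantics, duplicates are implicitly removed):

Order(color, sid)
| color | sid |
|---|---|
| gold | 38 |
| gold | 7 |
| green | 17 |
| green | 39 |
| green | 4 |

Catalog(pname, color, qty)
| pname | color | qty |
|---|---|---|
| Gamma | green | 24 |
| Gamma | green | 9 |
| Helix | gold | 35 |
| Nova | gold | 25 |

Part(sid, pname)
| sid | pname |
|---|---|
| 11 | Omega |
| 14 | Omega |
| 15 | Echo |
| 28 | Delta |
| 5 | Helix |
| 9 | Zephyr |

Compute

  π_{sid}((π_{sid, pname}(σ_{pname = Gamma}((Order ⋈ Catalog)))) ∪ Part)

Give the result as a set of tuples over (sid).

Natural join on color: {(gold, 38, Helix, 35), (gold, 38, Nova, 25), (gold, 7, Helix, 35), (gold, 7, Nova, 25), (green, 17, Gamma, 24), (green, 17, Gamma, 9), (green, 39, Gamma, 24), (green, 39, Gamma, 9), (green, 4, Gamma, 24), (green, 4, Gamma, 9)}
Filtering on pname = Gamma leaves {(green, 17, Gamma, 24), (green, 17, Gamma, 9), (green, 39, Gamma, 24), (green, 39, Gamma, 9), (green, 4, Gamma, 24), (green, 4, Gamma, 9)}.
Keep only column(s) sid, pname (3 duplicate(s) eliminated): {(17, Gamma), (39, Gamma), (4, Gamma)}
Union: {(17, Gamma), (39, Gamma), (4, Gamma)} with {(11, Omega), (14, Omega), (15, Echo), (28, Delta), (5, Helix), (9, Zephyr)} → {(11, Omega), (14, Omega), (15, Echo), (17, Gamma), (28, Delta), (39, Gamma), (4, Gamma), (5, Helix), (9, Zephyr)}
Keep only column(s) sid: {11, 14, 15, 17, 28, 39, 4, 5, 9}

{11, 14, 15, 17, 28, 39, 4, 5, 9}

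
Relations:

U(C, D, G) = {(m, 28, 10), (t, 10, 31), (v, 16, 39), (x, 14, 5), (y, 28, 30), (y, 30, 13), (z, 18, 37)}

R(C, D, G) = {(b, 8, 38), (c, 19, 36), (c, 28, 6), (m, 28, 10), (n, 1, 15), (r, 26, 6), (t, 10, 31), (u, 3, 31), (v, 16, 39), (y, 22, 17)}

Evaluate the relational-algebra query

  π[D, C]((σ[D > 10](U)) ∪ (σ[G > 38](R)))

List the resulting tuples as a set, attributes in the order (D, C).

Filtering on D > 10 leaves {(m, 28, 10), (v, 16, 39), (x, 14, 5), (y, 28, 30), (y, 30, 13), (z, 18, 37)}.
Filtering on G > 38 leaves {(v, 16, 39)}.
Union: {(m, 28, 10), (v, 16, 39), (x, 14, 5), (y, 28, 30), (y, 30, 13), (z, 18, 37)} with {(v, 16, 39)} → {(m, 28, 10), (v, 16, 39), (x, 14, 5), (y, 28, 30), (y, 30, 13), (z, 18, 37)}
Projecting to D, C: {(14, x), (16, v), (18, z), (28, m), (28, y), (30, y)}

{(14, x), (16, v), (18, z), (28, m), (28, y), (30, y)}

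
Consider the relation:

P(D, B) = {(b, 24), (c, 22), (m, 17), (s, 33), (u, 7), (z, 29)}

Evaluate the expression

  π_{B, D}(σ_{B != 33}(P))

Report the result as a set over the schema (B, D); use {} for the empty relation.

{(17, m), (22, c), (24, b), (29, z), (7, u)}

Selection B != 33: {(b, 24), (c, 22), (m, 17), (u, 7), (z, 29)}
π_{B, D} gives {(17, m), (22, c), (24, b), (29, z), (7, u)}.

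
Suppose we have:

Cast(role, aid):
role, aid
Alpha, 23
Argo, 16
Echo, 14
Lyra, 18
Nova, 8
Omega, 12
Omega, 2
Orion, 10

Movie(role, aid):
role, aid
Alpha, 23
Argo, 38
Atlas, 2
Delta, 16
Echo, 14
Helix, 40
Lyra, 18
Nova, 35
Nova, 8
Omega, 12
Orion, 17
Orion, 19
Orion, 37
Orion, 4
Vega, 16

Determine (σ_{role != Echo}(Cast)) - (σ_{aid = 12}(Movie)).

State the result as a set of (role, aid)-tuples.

σ[role != Echo]: keep tuples satisfying role != Echo → {(Alpha, 23), (Argo, 16), (Lyra, 18), (Nova, 8), (Omega, 12), (Omega, 2), (Orion, 10)}
σ[aid = 12]: keep tuples satisfying aid = 12 → {(Omega, 12)}
Taking the difference: {(Alpha, 23), (Argo, 16), (Lyra, 18), (Nova, 8), (Omega, 2), (Orion, 10)}

{(Alpha, 23), (Argo, 16), (Lyra, 18), (Nova, 8), (Omega, 2), (Orion, 10)}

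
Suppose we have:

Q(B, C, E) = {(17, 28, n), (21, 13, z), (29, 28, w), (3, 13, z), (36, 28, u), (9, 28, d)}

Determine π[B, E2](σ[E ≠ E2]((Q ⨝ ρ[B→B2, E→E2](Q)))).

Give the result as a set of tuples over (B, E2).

ρ[B→B2, E→E2]: schema becomes (B2, C, E2); tuples unchanged.
Q ⋈ ρ[B→B2, E→E2](Q) (natural join on C): {(17, 28, n, 17, n), (17, 28, n, 29, w), (17, 28, n, 36, u), (17, 28, n, 9, d), (21, 13, z, 21, z), (21, 13, z, 3, z), (29, 28, w, 17, n), (29, 28, w, 29, w), (29, 28, w, 36, u), (29, 28, w, 9, d), (3, 13, z, 21, z), (3, 13, z, 3, z), (36, 28, u, 17, n), (36, 28, u, 29, w), (36, 28, u, 36, u), (36, 28, u, 9, d), (9, 28, d, 17, n), (9, 28, d, 29, w), (9, 28, d, 36, u), (9, 28, d, 9, d)}
Apply σ_{E ≠ E2}; surviving tuples: {(17, 28, n, 29, w), (17, 28, n, 36, u), (17, 28, n, 9, d), (29, 28, w, 17, n), (29, 28, w, 36, u), (29, 28, w, 9, d), (36, 28, u, 17, n), (36, 28, u, 29, w), (36, 28, u, 9, d), (9, 28, d, 17, n), (9, 28, d, 29, w), (9, 28, d, 36, u)}
Projecting to B, E2: {(17, d), (17, u), (17, w), (29, d), (29, n), (29, u), (36, d), (36, n), (36, w), (9, n), (9, u), (9, w)}

{(17, d), (17, u), (17, w), (29, d), (29, n), (29, u), (36, d), (36, n), (36, w), (9, n), (9, u), (9, w)}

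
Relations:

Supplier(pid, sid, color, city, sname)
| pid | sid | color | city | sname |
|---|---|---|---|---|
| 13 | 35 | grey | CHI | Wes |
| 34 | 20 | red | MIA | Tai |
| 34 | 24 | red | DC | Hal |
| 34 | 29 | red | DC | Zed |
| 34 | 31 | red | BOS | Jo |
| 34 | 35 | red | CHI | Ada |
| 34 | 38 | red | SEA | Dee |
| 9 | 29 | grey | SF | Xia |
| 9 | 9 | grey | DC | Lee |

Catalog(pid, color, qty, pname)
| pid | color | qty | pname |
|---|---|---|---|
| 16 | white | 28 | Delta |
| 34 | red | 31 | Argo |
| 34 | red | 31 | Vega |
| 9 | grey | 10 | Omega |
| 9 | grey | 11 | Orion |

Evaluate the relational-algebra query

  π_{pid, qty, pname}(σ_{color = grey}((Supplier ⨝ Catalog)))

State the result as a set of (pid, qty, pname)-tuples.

Joining Supplier and Catalog on pid, color yields {(34, 20, red, MIA, Tai, 31, Argo), (34, 20, red, MIA, Tai, 31, Vega), (34, 24, red, DC, Hal, 31, Argo), (34, 24, red, DC, Hal, 31, Vega), (34, 29, red, DC, Zed, 31, Argo), (34, 29, red, DC, Zed, 31, Vega), (34, 31, red, BOS, Jo, 31, Argo), (34, 31, red, BOS, Jo, 31, Vega), (34, 35, red, CHI, Ada, 31, Argo), (34, 35, red, CHI, Ada, 31, Vega), (34, 38, red, SEA, Dee, 31, Argo), (34, 38, red, SEA, Dee, 31, Vega), (9, 29, grey, SF, Xia, 10, Omega), (9, 29, grey, SF, Xia, 11, Orion), (9, 9, grey, DC, Lee, 10, Omega), (9, 9, grey, DC, Lee, 11, Orion)}.
Selection color = grey: {(9, 29, grey, SF, Xia, 10, Omega), (9, 29, grey, SF, Xia, 11, Orion), (9, 9, grey, DC, Lee, 10, Omega), (9, 9, grey, DC, Lee, 11, Orion)}
π[pid, qty, pname]: project onto (pid, qty, pname) (2 duplicate(s) eliminated) → {(9, 10, Omega), (9, 11, Orion)}

{(9, 10, Omega), (9, 11, Orion)}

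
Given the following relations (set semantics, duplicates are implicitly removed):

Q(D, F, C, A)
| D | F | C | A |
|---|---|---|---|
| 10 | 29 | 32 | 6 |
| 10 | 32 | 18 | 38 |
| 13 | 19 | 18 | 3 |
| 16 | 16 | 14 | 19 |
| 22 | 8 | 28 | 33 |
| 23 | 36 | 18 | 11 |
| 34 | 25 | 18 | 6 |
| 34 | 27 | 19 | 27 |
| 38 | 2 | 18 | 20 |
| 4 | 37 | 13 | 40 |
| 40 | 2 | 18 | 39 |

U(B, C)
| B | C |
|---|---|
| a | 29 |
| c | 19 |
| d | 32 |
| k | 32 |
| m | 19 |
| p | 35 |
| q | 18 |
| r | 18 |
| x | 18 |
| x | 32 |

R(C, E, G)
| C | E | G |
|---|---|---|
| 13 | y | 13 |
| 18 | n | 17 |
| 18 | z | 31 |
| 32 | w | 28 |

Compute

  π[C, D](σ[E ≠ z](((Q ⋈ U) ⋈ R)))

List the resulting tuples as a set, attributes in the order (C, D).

Q ⋈ U (natural join on C): {(10, 29, 32, 6, d), (10, 29, 32, 6, k), (10, 29, 32, 6, x), (10, 32, 18, 38, q), (10, 32, 18, 38, r), (10, 32, 18, 38, x), (13, 19, 18, 3, q), (13, 19, 18, 3, r), (13, 19, 18, 3, x), (23, 36, 18, 11, q), (23, 36, 18, 11, r), (23, 36, 18, 11, x), (34, 25, 18, 6, q), (34, 25, 18, 6, r), (34, 25, 18, 6, x), (34, 27, 19, 27, c), (34, 27, 19, 27, m), (38, 2, 18, 20, q), (38, 2, 18, 20, r), (38, 2, 18, 20, x), (40, 2, 18, 39, q), (40, 2, 18, 39, r), (40, 2, 18, 39, x)}
(Q ⋈ U) ⋈ R (natural join on C): {(10, 29, 32, 6, d, w, 28), (10, 29, 32, 6, k, w, 28), (10, 29, 32, 6, x, w, 28), (10, 32, 18, 38, q, n, 17), (10, 32, 18, 38, q, z, 31), (10, 32, 18, 38, r, n, 17), (10, 32, 18, 38, r, z, 31), (10, 32, 18, 38, x, n, 17), (10, 32, 18, 38, x, z, 31), (13, 19, 18, 3, q, n, 17), (13, 19, 18, 3, q, z, 31), (13, 19, 18, 3, r, n, 17), (13, 19, 18, 3, r, z, 31), (13, 19, 18, 3, x, n, 17), (13, 19, 18, 3, x, z, 31), (23, 36, 18, 11, q, n, 17), (23, 36, 18, 11, q, z, 31), (23, 36, 18, 11, r, n, 17), (23, 36, 18, 11, r, z, 31), (23, 36, 18, 11, x, n, 17), (23, 36, 18, 11, x, z, 31), (34, 25, 18, 6, q, n, 17), (34, 25, 18, 6, q, z, 31), (34, 25, 18, 6, r, n, 17), (34, 25, 18, 6, r, z, 31), (34, 25, 18, 6, x, n, 17), (34, 25, 18, 6, x, z, 31), (38, 2, 18, 20, q, n, 17), (38, 2, 18, 20, q, z, 31), (38, 2, 18, 20, r, n, 17), (38, 2, 18, 20, r, z, 31), (38, 2, 18, 20, x, n, 17), (38, 2, 18, 20, x, z, 31), (40, 2, 18, 39, q, n, 17), (40, 2, 18, 39, q, z, 31), (40, 2, 18, 39, r, n, 17), (40, 2, 18, 39, r, z, 31), (40, 2, 18, 39, x, n, 17), (40, 2, 18, 39, x, z, 31)}
Apply σ_{E ≠ z}; surviving tuples: {(10, 29, 32, 6, d, w, 28), (10, 29, 32, 6, k, w, 28), (10, 29, 32, 6, x, w, 28), (10, 32, 18, 38, q, n, 17), (10, 32, 18, 38, r, n, 17), (10, 32, 18, 38, x, n, 17), (13, 19, 18, 3, q, n, 17), (13, 19, 18, 3, r, n, 17), (13, 19, 18, 3, x, n, 17), (23, 36, 18, 11, q, n, 17), (23, 36, 18, 11, r, n, 17), (23, 36, 18, 11, x, n, 17), (34, 25, 18, 6, q, n, 17), (34, 25, 18, 6, r, n, 17), (34, 25, 18, 6, x, n, 17), (38, 2, 18, 20, q, n, 17), (38, 2, 18, 20, r, n, 17), (38, 2, 18, 20, x, n, 17), (40, 2, 18, 39, q, n, 17), (40, 2, 18, 39, r, n, 17), (40, 2, 18, 39, x, n, 17)}
π[C, D]: project onto (C, D) (14 duplicate(s) eliminated) → {(18, 10), (18, 13), (18, 23), (18, 34), (18, 38), (18, 40), (32, 10)}

{(18, 10), (18, 13), (18, 23), (18, 34), (18, 38), (18, 40), (32, 10)}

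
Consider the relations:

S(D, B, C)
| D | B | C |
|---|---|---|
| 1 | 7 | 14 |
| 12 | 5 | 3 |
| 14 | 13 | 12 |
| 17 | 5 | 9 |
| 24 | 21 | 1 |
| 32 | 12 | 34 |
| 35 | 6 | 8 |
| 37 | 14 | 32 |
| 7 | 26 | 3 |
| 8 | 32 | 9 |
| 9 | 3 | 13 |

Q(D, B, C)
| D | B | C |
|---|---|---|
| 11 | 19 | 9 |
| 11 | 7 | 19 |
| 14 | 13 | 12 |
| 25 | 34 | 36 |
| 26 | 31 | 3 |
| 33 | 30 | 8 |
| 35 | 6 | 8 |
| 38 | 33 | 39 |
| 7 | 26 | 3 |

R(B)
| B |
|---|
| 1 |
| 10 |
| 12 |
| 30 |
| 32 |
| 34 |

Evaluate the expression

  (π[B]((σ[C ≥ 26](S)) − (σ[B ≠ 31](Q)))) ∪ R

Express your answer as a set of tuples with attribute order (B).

Filtering on C ≥ 26 leaves {(32, 12, 34), (37, 14, 32)}.
Filtering on B ≠ 31 leaves {(11, 19, 9), (11, 7, 19), (14, 13, 12), (25, 34, 36), (33, 30, 8), (35, 6, 8), (38, 33, 39), (7, 26, 3)}.
Difference: {(32, 12, 34), (37, 14, 32)} with {(11, 19, 9), (11, 7, 19), (14, 13, 12), (25, 34, 36), (33, 30, 8), (35, 6, 8), (38, 33, 39), (7, 26, 3)} → {(32, 12, 34), (37, 14, 32)}
Projecting to B: {12, 14}
Union: {12, 14} with {1, 10, 12, 30, 32, 34} → {1, 10, 12, 14, 30, 32, 34}

{1, 10, 12, 14, 30, 32, 34}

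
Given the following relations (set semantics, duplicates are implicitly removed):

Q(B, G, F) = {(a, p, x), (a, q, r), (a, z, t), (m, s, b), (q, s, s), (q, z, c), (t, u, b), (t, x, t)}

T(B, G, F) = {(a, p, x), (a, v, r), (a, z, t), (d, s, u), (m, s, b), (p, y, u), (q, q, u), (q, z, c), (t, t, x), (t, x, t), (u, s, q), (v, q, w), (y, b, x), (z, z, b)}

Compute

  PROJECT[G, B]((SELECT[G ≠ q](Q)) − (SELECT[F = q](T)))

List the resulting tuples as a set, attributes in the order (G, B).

σ[G ≠ q]: keep tuples satisfying G ≠ q → {(a, p, x), (a, z, t), (m, s, b), (q, s, s), (q, z, c), (t, u, b), (t, x, t)}
σ[F = q]: keep tuples satisfying F = q → {(u, s, q)}
Difference: {(a, p, x), (a, z, t), (m, s, b), (q, s, s), (q, z, c), (t, u, b), (t, x, t)} with {(u, s, q)} → {(a, p, x), (a, z, t), (m, s, b), (q, s, s), (q, z, c), (t, u, b), (t, x, t)}
π[G, B]: project onto (G, B) → {(p, a), (s, m), (s, q), (u, t), (x, t), (z, a), (z, q)}

{(p, a), (s, m), (s, q), (u, t), (x, t), (z, a), (z, q)}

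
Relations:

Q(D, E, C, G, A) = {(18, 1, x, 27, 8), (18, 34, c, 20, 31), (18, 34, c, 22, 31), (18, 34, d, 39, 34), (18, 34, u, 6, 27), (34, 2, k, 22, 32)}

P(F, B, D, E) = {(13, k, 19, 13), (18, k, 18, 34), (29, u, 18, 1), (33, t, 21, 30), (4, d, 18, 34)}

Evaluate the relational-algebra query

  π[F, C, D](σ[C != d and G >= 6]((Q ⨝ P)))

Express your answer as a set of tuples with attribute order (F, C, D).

{(18, c, 18), (18, u, 18), (29, x, 18), (4, c, 18), (4, u, 18)}

Joining Q and P on D, E yields {(18, 1, x, 27, 8, 29, u), (18, 34, c, 20, 31, 18, k), (18, 34, c, 20, 31, 4, d), (18, 34, c, 22, 31, 18, k), (18, 34, c, 22, 31, 4, d), (18, 34, d, 39, 34, 18, k), (18, 34, d, 39, 34, 4, d), (18, 34, u, 6, 27, 18, k), (18, 34, u, 6, 27, 4, d)}.
Apply σ_{C != d and G >= 6}; surviving tuples: {(18, 1, x, 27, 8, 29, u), (18, 34, c, 20, 31, 18, k), (18, 34, c, 20, 31, 4, d), (18, 34, c, 22, 31, 18, k), (18, 34, c, 22, 31, 4, d), (18, 34, u, 6, 27, 18, k), (18, 34, u, 6, 27, 4, d)}
Projecting to F, C, D (2 duplicate(s) eliminated): {(18, c, 18), (18, u, 18), (29, x, 18), (4, c, 18), (4, u, 18)}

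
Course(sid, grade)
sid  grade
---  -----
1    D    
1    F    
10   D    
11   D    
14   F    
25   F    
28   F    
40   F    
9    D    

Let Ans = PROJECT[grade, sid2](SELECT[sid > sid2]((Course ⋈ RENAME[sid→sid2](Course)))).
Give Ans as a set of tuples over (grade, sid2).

{(D, 1), (D, 10), (D, 9), (F, 1), (F, 14), (F, 25), (F, 28)}

ρ[sid→sid2]: schema becomes (sid2, grade); tuples unchanged.
Course ⋈ RENAME[sid→sid2](Course) (natural join on grade): {(1, D, 1), (1, D, 10), (1, D, 11), (1, D, 9), (1, F, 1), (1, F, 14), (1, F, 25), (1, F, 28), (1, F, 40), (10, D, 1), (10, D, 10), (10, D, 11), (10, D, 9), (11, D, 1), (11, D, 10), (11, D, 11), (11, D, 9), (14, F, 1), (14, F, 14), (14, F, 25), (14, F, 28), (14, F, 40), (25, F, 1), (25, F, 14), (25, F, 25), (25, F, 28), (25, F, 40), (28, F, 1), (28, F, 14), (28, F, 25), (28, F, 28), (28, F, 40), (40, F, 1), (40, F, 14), (40, F, 25), (40, F, 28), (40, F, 40), (9, D, 1), (9, D, 10), (9, D, 11), (9, D, 9)}
Apply σ_{sid > sid2}; surviving tuples: {(10, D, 1), (10, D, 9), (11, D, 1), (11, D, 10), (11, D, 9), (14, F, 1), (25, F, 1), (25, F, 14), (28, F, 1), (28, F, 14), (28, F, 25), (40, F, 1), (40, F, 14), (40, F, 25), (40, F, 28), (9, D, 1)}
π_{grade, sid2} gives {(D, 1), (D, 10), (D, 9), (F, 1), (F, 14), (F, 25), (F, 28)} (9 duplicate(s) eliminated).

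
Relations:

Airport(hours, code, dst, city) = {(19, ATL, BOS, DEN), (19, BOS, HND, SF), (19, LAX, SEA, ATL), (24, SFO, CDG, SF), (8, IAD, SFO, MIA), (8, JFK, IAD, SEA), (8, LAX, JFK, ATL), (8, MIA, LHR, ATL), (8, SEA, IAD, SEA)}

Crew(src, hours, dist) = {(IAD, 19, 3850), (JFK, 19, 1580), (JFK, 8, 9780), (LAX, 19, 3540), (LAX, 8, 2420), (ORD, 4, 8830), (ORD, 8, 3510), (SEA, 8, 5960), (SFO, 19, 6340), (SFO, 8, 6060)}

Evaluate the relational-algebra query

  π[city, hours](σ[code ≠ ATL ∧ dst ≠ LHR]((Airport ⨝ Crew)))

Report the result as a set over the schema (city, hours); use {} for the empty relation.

{(ATL, 19), (ATL, 8), (MIA, 8), (SEA, 8), (SF, 19)}

Joining Airport and Crew on hours yields {(19, ATL, BOS, DEN, IAD, 3850), (19, ATL, BOS, DEN, JFK, 1580), (19, ATL, BOS, DEN, LAX, 3540), (19, ATL, BOS, DEN, SFO, 6340), (19, BOS, HND, SF, IAD, 3850), (19, BOS, HND, SF, JFK, 1580), (19, BOS, HND, SF, LAX, 3540), (19, BOS, HND, SF, SFO, 6340), (19, LAX, SEA, ATL, IAD, 3850), (19, LAX, SEA, ATL, JFK, 1580), (19, LAX, SEA, ATL, LAX, 3540), (19, LAX, SEA, ATL, SFO, 6340), (8, IAD, SFO, MIA, JFK, 9780), (8, IAD, SFO, MIA, LAX, 2420), (8, IAD, SFO, MIA, ORD, 3510), (8, IAD, SFO, MIA, SEA, 5960), (8, IAD, SFO, MIA, SFO, 6060), (8, JFK, IAD, SEA, JFK, 9780), (8, JFK, IAD, SEA, LAX, 2420), (8, JFK, IAD, SEA, ORD, 3510), (8, JFK, IAD, SEA, SEA, 5960), (8, JFK, IAD, SEA, SFO, 6060), (8, LAX, JFK, ATL, JFK, 9780), (8, LAX, JFK, ATL, LAX, 2420), (8, LAX, JFK, ATL, ORD, 3510), (8, LAX, JFK, ATL, SEA, 5960), (8, LAX, JFK, ATL, SFO, 6060), (8, MIA, LHR, ATL, JFK, 9780), (8, MIA, LHR, ATL, LAX, 2420), (8, MIA, LHR, ATL, ORD, 3510), (8, MIA, LHR, ATL, SEA, 5960), (8, MIA, LHR, ATL, SFO, 6060), (8, SEA, IAD, SEA, JFK, 9780), (8, SEA, IAD, SEA, LAX, 2420), (8, SEA, IAD, SEA, ORD, 3510), (8, SEA, IAD, SEA, SEA, 5960), (8, SEA, IAD, SEA, SFO, 6060)}.
Selection code ≠ ATL ∧ dst ≠ LHR: {(19, BOS, HND, SF, IAD, 3850), (19, BOS, HND, SF, JFK, 1580), (19, BOS, HND, SF, LAX, 3540), (19, BOS, HND, SF, SFO, 6340), (19, LAX, SEA, ATL, IAD, 3850), (19, LAX, SEA, ATL, JFK, 1580), (19, LAX, SEA, ATL, LAX, 3540), (19, LAX, SEA, ATL, SFO, 6340), (8, IAD, SFO, MIA, JFK, 9780), (8, IAD, SFO, MIA, LAX, 2420), (8, IAD, SFO, MIA, ORD, 3510), (8, IAD, SFO, MIA, SEA, 5960), (8, IAD, SFO, MIA, SFO, 6060), (8, JFK, IAD, SEA, JFK, 9780), (8, JFK, IAD, SEA, LAX, 2420), (8, JFK, IAD, SEA, ORD, 3510), (8, JFK, IAD, SEA, SEA, 5960), (8, JFK, IAD, SEA, SFO, 6060), (8, LAX, JFK, ATL, JFK, 9780), (8, LAX, JFK, ATL, LAX, 2420), (8, LAX, JFK, ATL, ORD, 3510), (8, LAX, JFK, ATL, SEA, 5960), (8, LAX, JFK, ATL, SFO, 6060), (8, SEA, IAD, SEA, JFK, 9780), (8, SEA, IAD, SEA, LAX, 2420), (8, SEA, IAD, SEA, ORD, 3510), (8, SEA, IAD, SEA, SEA, 5960), (8, SEA, IAD, SEA, SFO, 6060)}
Projecting to city, hours (23 duplicate(s) eliminated): {(ATL, 19), (ATL, 8), (MIA, 8), (SEA, 8), (SF, 19)}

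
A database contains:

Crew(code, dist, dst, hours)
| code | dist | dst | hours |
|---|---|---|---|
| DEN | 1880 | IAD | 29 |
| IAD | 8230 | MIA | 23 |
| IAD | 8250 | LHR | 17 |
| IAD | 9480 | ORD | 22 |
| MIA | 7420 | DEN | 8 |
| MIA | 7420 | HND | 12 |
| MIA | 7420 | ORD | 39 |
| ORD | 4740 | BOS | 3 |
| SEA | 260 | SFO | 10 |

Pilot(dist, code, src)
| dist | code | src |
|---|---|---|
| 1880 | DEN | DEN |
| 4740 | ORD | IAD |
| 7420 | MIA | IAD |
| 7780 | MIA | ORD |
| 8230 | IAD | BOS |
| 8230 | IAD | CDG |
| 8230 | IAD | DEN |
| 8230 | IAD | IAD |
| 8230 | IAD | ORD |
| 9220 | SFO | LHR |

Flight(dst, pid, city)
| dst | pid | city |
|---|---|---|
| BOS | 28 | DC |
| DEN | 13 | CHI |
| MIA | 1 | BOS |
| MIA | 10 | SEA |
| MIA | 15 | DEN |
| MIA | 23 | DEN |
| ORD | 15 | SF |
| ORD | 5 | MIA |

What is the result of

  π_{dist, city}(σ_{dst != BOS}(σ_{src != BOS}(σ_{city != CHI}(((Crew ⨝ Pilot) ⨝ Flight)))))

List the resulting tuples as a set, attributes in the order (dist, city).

{(7420, MIA), (7420, SF), (8230, BOS), (8230, DEN), (8230, SEA)}

Crew ⋈ Pilot (natural join on code, dist): {(DEN, 1880, IAD, 29, DEN), (IAD, 8230, MIA, 23, BOS), (IAD, 8230, MIA, 23, CDG), (IAD, 8230, MIA, 23, DEN), (IAD, 8230, MIA, 23, IAD), (IAD, 8230, MIA, 23, ORD), (MIA, 7420, DEN, 8, IAD), (MIA, 7420, HND, 12, IAD), (MIA, 7420, ORD, 39, IAD), (ORD, 4740, BOS, 3, IAD)}
(Crew ⨝ Pilot) ⋈ Flight (natural join on dst): {(IAD, 8230, MIA, 23, BOS, 1, BOS), (IAD, 8230, MIA, 23, BOS, 10, SEA), (IAD, 8230, MIA, 23, BOS, 15, DEN), (IAD, 8230, MIA, 23, BOS, 23, DEN), (IAD, 8230, MIA, 23, CDG, 1, BOS), (IAD, 8230, MIA, 23, CDG, 10, SEA), (IAD, 8230, MIA, 23, CDG, 15, DEN), (IAD, 8230, MIA, 23, CDG, 23, DEN), (IAD, 8230, MIA, 23, DEN, 1, BOS), (IAD, 8230, MIA, 23, DEN, 10, SEA), (IAD, 8230, MIA, 23, DEN, 15, DEN), (IAD, 8230, MIA, 23, DEN, 23, DEN), (IAD, 8230, MIA, 23, IAD, 1, BOS), (IAD, 8230, MIA, 23, IAD, 10, SEA), (IAD, 8230, MIA, 23, IAD, 15, DEN), (IAD, 8230, MIA, 23, IAD, 23, DEN), (IAD, 8230, MIA, 23, ORD, 1, BOS), (IAD, 8230, MIA, 23, ORD, 10, SEA), (IAD, 8230, MIA, 23, ORD, 15, DEN), (IAD, 8230, MIA, 23, ORD, 23, DEN), (MIA, 7420, DEN, 8, IAD, 13, CHI), (MIA, 7420, ORD, 39, IAD, 15, SF), (MIA, 7420, ORD, 39, IAD, 5, MIA), (ORD, 4740, BOS, 3, IAD, 28, DC)}
Filtering on city != CHI leaves {(IAD, 8230, MIA, 23, BOS, 1, BOS), (IAD, 8230, MIA, 23, BOS, 10, SEA), (IAD, 8230, MIA, 23, BOS, 15, DEN), (IAD, 8230, MIA, 23, BOS, 23, DEN), (IAD, 8230, MIA, 23, CDG, 1, BOS), (IAD, 8230, MIA, 23, CDG, 10, SEA), (IAD, 8230, MIA, 23, CDG, 15, DEN), (IAD, 8230, MIA, 23, CDG, 23, DEN), (IAD, 8230, MIA, 23, DEN, 1, BOS), (IAD, 8230, MIA, 23, DEN, 10, SEA), (IAD, 8230, MIA, 23, DEN, 15, DEN), (IAD, 8230, MIA, 23, DEN, 23, DEN), (IAD, 8230, MIA, 23, IAD, 1, BOS), (IAD, 8230, MIA, 23, IAD, 10, SEA), (IAD, 8230, MIA, 23, IAD, 15, DEN), (IAD, 8230, MIA, 23, IAD, 23, DEN), (IAD, 8230, MIA, 23, ORD, 1, BOS), (IAD, 8230, MIA, 23, ORD, 10, SEA), (IAD, 8230, MIA, 23, ORD, 15, DEN), (IAD, 8230, MIA, 23, ORD, 23, DEN), (MIA, 7420, ORD, 39, IAD, 15, SF), (MIA, 7420, ORD, 39, IAD, 5, MIA), (ORD, 4740, BOS, 3, IAD, 28, DC)}.
Filtering on src != BOS leaves {(IAD, 8230, MIA, 23, CDG, 1, BOS), (IAD, 8230, MIA, 23, CDG, 10, SEA), (IAD, 8230, MIA, 23, CDG, 15, DEN), (IAD, 8230, MIA, 23, CDG, 23, DEN), (IAD, 8230, MIA, 23, DEN, 1, BOS), (IAD, 8230, MIA, 23, DEN, 10, SEA), (IAD, 8230, MIA, 23, DEN, 15, DEN), (IAD, 8230, MIA, 23, DEN, 23, DEN), (IAD, 8230, MIA, 23, IAD, 1, BOS), (IAD, 8230, MIA, 23, IAD, 10, SEA), (IAD, 8230, MIA, 23, IAD, 15, DEN), (IAD, 8230, MIA, 23, IAD, 23, DEN), (IAD, 8230, MIA, 23, ORD, 1, BOS), (IAD, 8230, MIA, 23, ORD, 10, SEA), (IAD, 8230, MIA, 23, ORD, 15, DEN), (IAD, 8230, MIA, 23, ORD, 23, DEN), (MIA, 7420, ORD, 39, IAD, 15, SF), (MIA, 7420, ORD, 39, IAD, 5, MIA), (ORD, 4740, BOS, 3, IAD, 28, DC)}.
Filtering on dst != BOS leaves {(IAD, 8230, MIA, 23, CDG, 1, BOS), (IAD, 8230, MIA, 23, CDG, 10, SEA), (IAD, 8230, MIA, 23, CDG, 15, DEN), (IAD, 8230, MIA, 23, CDG, 23, DEN), (IAD, 8230, MIA, 23, DEN, 1, BOS), (IAD, 8230, MIA, 23, DEN, 10, SEA), (IAD, 8230, MIA, 23, DEN, 15, DEN), (IAD, 8230, MIA, 23, DEN, 23, DEN), (IAD, 8230, MIA, 23, IAD, 1, BOS), (IAD, 8230, MIA, 23, IAD, 10, SEA), (IAD, 8230, MIA, 23, IAD, 15, DEN), (IAD, 8230, MIA, 23, IAD, 23, DEN), (IAD, 8230, MIA, 23, ORD, 1, BOS), (IAD, 8230, MIA, 23, ORD, 10, SEA), (IAD, 8230, MIA, 23, ORD, 15, DEN), (IAD, 8230, MIA, 23, ORD, 23, DEN), (MIA, 7420, ORD, 39, IAD, 15, SF), (MIA, 7420, ORD, 39, IAD, 5, MIA)}.
Projecting to dist, city (13 duplicate(s) eliminated): {(7420, MIA), (7420, SF), (8230, BOS), (8230, DEN), (8230, SEA)}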